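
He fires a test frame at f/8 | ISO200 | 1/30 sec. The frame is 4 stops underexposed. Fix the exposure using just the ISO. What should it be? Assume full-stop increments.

ISO 3200

Underexposed by 4 stops → need 4 stops brighter.
ISO: 200 → 400 → 800 → 1600 → 3200.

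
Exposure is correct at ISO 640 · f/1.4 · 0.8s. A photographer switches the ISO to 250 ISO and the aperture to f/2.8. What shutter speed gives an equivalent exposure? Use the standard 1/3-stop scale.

ISO: 640 → 500 → 400 → 320 → 250 — 1 1/3 stops dropped (darker).
Aperture: f/1.4 → f/1.6 → f/1.8 → f/2 → f/2.2 → f/2.5 → f/2.8 — 2 stops narrower (darker).
Net change so far: 3 1/3 stops darker. Offset with the shutter speed: 0.8 → 1 → 1.3 → 1.6 → 2 → 2.5 → 3.2 → 4 → 5 → 6 → 8.

8 s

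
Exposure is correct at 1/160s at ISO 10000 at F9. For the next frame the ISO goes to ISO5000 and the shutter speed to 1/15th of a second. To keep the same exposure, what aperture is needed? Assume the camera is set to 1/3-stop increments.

ISO: 10000 → 8000 → 6400 → 5000 — 1 stop dropped (darker).
Shutter speed: 1/160 → 1/125 → 1/100 → 1/80 → 1/60 → 1/50 → 1/40 → 1/30 → 1/25 → 1/20 → 1/15 — 3 1/3 stops longer (brighter).
Net change so far: 2 1/3 stops brighter. Offset with the aperture: f/9 → f/10 → f/11 → f/13 → f/14 → f/16 → f/18 → f/20.

f/20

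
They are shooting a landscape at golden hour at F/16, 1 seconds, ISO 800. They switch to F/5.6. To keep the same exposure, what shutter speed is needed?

1/8s

Aperture: f/16 → f/11 → f/8 → f/5.6 — 3 stops larger aperture (brighter).
Need 3 stops darker from the shutter speed: 1 → 1/2 → 1/4 → 1/8.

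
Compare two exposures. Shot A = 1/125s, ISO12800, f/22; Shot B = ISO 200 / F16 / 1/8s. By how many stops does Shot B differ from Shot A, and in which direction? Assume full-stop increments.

Aperture: f/22 → f/16 — 1 stop wider (brighter).
Shutter speed: 1/125 → 1/60 → 1/30 → 1/15 → 1/8 — 4 stops slower (brighter).
ISO: 12800 → 6400 → 3200 → 1600 → 800 → 400 → 200 — 6 stops lower (darker).
Net: +1 +4 −6 = −1 stop.

1 stop darker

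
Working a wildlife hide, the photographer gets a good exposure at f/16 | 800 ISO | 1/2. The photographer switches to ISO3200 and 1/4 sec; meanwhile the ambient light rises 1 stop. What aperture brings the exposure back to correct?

f/32

Scene light: 1 stop brighter.
ISO: 800 → 1600 → 3200 — 2 stops raised (brighter).
Shutter speed: 1/2 → 1/4 — 1 stop shorter (darker).
Net so far: 2 stops brighter. Aperture: f/16 → f/22 → f/32.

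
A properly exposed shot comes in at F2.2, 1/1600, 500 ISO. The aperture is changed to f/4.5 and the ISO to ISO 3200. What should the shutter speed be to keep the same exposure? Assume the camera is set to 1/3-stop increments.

Aperture: f/2.2 → f/2.5 → f/2.8 → f/3.2 → f/3.5 → f/4 → f/4.5 — 2 stops narrower (darker).
ISO: 500 → 640 → 800 → 1000 → 1250 → 1600 → 2000 → 2500 → 3200 — 2 2/3 stops higher (brighter).
Net change so far: 2/3 stop brighter. Offset with the shutter speed: 1/1600 → 1/2000 → 1/2500.

1/2500s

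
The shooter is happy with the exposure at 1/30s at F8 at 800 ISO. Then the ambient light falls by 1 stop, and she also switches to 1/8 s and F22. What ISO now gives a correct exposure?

ISO 3200

Scene light: 1 stop darker.
Shutter speed: 1/30 → 1/15 → 1/8 — 2 stops slower (brighter).
Aperture: f/8 → f/11 → f/16 → f/22 — 3 stops smaller aperture (darker).
Net so far: 2 stops darker. ISO: 800 → 1600 → 3200.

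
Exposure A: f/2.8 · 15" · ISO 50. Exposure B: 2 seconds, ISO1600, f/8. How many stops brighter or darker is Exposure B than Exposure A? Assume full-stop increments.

1 stop darker

Aperture: f/2.8 → f/4 → f/5.6 → f/8 — 3 stops narrower (darker).
Shutter speed: 15 → 8 → 4 → 2 — 3 stops faster (darker).
ISO: 50 → 100 → 200 → 400 → 800 → 1600 — 5 stops raised (brighter).
Net: −3 −3 +5 = −1 stop.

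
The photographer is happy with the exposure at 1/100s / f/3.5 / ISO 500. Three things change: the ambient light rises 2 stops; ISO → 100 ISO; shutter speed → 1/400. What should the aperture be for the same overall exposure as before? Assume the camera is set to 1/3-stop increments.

f/1.6

Scene light: 2 stops brighter.
ISO: 500 → 400 → 320 → 250 → 200 → 160 → 125 → 100 — 2 1/3 stops lower (darker).
Shutter speed: 1/100 → 1/125 → 1/160 → 1/200 → 1/250 → 1/320 → 1/400 — 2 stops faster (darker).
Net so far: 2 1/3 stops darker. Aperture: f/3.5 → f/3.2 → f/2.8 → f/2.5 → f/2.2 → f/2 → f/1.8 → f/1.6.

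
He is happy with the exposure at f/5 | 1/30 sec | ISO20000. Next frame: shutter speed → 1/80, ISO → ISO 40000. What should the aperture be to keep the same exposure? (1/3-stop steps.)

Shutter speed: 1/30 → 1/40 → 1/50 → 1/60 → 1/80 — 1 1/3 stops faster (darker).
ISO: 20000 → 25600 → 32000 → 40000 — 1 stop raised (brighter).
Net change so far: 1/3 stop darker. Offset with the aperture: f/5 → f/4.5.

f/4.5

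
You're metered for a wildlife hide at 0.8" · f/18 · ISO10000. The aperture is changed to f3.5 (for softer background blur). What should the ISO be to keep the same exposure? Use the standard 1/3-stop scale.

Aperture: f/18 → f/16 → f/14 → f/13 → f/11 → f/10 → f/9 → f/8 → f/7.1 → f/6.3 → f/5.6 → f/5 → f/4.5 → f/4 → f/3.5 — 4 2/3 stops opened up (brighter).
Need 4 2/3 stops darker from the ISO: 10000 → 8000 → 6400 → 5000 → 4000 → 3200 → 2500 → 2000 → 1600 → 1250 → 1000 → 800 → 640 → 500 → 400.

ISO 400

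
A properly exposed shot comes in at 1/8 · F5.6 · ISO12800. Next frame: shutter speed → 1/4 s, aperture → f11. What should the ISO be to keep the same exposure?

ISO 25600

Shutter speed: 1/8 → 1/4 — 1 stop slower (brighter).
Aperture: f/5.6 → f/8 → f/11 — 2 stops stopped down (darker).
Net change so far: 1 stop darker. Offset with the ISO: 12800 → 25600.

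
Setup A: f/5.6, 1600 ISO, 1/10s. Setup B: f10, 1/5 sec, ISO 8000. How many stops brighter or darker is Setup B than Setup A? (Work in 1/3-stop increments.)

Aperture: f/5.6 → f/6.3 → f/7.1 → f/8 → f/9 → f/10 — 1 2/3 stops smaller aperture (darker).
Shutter speed: 1/10 → 1/8 → 1/6 → 1/5 — 1 stop slower (brighter).
ISO: 1600 → 2000 → 2500 → 3200 → 4000 → 5000 → 6400 → 8000 — 2 1/3 stops raised (brighter).
Net: −1 2/3 +1 +2 1/3 = +1 2/3 stops.

1 2/3 stops brighter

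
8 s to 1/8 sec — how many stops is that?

6 stops

8 → 4 → 2 → 1 → 1/2 → 1/4 → 1/8 — count the steps: 6 stops.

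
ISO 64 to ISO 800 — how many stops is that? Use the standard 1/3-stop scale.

3 2/3 stops

64 → 80 → 100 → 125 → 160 → 200 → 250 → 320 → 400 → 500 → 640 → 800 — count the steps: 11 third-stops = 3 2/3 stops.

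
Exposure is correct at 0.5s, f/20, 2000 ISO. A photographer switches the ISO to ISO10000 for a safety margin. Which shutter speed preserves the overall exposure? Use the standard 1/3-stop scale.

ISO: 2000 → 2500 → 3200 → 4000 → 5000 → 6400 → 8000 → 10000 — 2 1/3 stops raised (brighter).
Need 2 1/3 stops darker from the shutter speed: 0.5 → 0.4 → 0.3 → 1/4 → 1/5 → 1/6 → 1/8 → 1/10.

1/10s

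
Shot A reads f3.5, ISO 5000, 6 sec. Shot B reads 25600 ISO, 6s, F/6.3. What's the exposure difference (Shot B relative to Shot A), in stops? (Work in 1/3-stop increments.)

Aperture: f/3.5 → f/4 → f/4.5 → f/5 → f/5.6 → f/6.3 — 1 2/3 stops stopped down (darker).
Shutter speed: unchanged.
ISO: 5000 → 6400 → 8000 → 10000 → 12800 → 16000 → 20000 → 25600 — 2 1/3 stops higher (brighter).
Net: −1 2/3 +2 1/3 = +2/3 stops.

2/3 stop brighter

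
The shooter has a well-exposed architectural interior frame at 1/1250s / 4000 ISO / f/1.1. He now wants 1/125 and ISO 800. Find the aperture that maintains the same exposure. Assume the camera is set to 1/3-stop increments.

f/1.6

Shutter speed: 1/1250 → 1/1000 → 1/800 → 1/640 → 1/500 → 1/400 → 1/320 → 1/250 → 1/200 → 1/160 → 1/125 — 3 1/3 stops slower (brighter).
ISO: 4000 → 3200 → 2500 → 2000 → 1600 → 1250 → 1000 → 800 — 2 1/3 stops dropped (darker).
Net change so far: 1 stop brighter. Offset with the aperture: f/1.1 → f/1.2 → f/1.4 → f/1.6.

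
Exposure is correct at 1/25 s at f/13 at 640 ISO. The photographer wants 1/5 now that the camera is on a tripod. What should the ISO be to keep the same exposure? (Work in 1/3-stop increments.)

ISO 125

Shutter speed: 1/25 → 1/20 → 1/15 → 1/13 → 1/10 → 1/8 → 1/6 → 1/5 — 2 1/3 stops longer (brighter).
Need 2 1/3 stops darker from the ISO: 640 → 500 → 400 → 320 → 250 → 200 → 160 → 125.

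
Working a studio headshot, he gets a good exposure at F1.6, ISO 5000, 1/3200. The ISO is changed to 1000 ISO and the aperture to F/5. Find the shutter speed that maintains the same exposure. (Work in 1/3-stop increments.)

ISO: 5000 → 4000 → 3200 → 2500 → 2000 → 1600 → 1250 → 1000 — 2 1/3 stops lower (darker).
Aperture: f/1.6 → f/1.8 → f/2 → f/2.2 → f/2.5 → f/2.8 → f/3.2 → f/3.5 → f/4 → f/4.5 → f/5 — 3 1/3 stops narrower (darker).
Net change so far: 5 2/3 stops darker. Offset with the shutter speed: 1/3200 → 1/2500 → 1/2000 → 1/1600 → 1/1250 → 1/1000 → 1/800 → 1/640 → 1/500 → 1/400 → 1/320 → 1/250 → 1/200 → 1/160 → 1/125 → 1/100 → 1/80 → 1/60.

1/60s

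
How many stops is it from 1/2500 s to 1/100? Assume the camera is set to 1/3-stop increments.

4 2/3 stops

1/2500 → 1/2000 → 1/1600 → 1/1250 → 1/1000 → 1/800 → 1/640 → 1/500 → 1/400 → 1/320 → 1/250 → 1/200 → 1/160 → 1/125 → 1/100 — count the steps: 14 third-stops = 4 2/3 stops.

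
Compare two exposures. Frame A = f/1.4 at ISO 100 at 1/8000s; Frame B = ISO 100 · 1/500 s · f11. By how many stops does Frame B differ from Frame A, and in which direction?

2 stops darker

Aperture: f/1.4 → f/2 → f/2.8 → f/4 → f/5.6 → f/8 → f/11 — 6 stops narrower (darker).
Shutter speed: 1/8000 → 1/4000 → 1/2000 → 1/1000 → 1/500 — 4 stops longer (brighter).
ISO: unchanged.
Net: −6 +4 = −2 stops.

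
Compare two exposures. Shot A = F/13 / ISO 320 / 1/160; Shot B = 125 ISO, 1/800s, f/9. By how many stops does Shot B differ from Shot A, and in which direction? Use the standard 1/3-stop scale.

Aperture: f/13 → f/11 → f/10 → f/9 — 1 stop wider (brighter).
Shutter speed: 1/160 → 1/200 → 1/250 → 1/320 → 1/400 → 1/500 → 1/640 → 1/800 — 2 1/3 stops shorter (darker).
ISO: 320 → 250 → 200 → 160 → 125 — 1 1/3 stops dropped (darker).
Net: +1 −2 1/3 −1 1/3 = −2 2/3 stops.

2 2/3 stops darker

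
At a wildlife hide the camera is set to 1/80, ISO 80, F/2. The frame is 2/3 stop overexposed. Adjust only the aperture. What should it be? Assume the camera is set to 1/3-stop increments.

Overexposed by 2/3 stop → need 2/3 stop darker.
Aperture: f/2 → f/2.2 → f/2.5.

f/2.5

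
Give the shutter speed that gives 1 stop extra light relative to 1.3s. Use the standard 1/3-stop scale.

Shutter speed: 1.3 → 1.6 → 2 → 2.5 — 1 stop slower (brighter).

2.5 s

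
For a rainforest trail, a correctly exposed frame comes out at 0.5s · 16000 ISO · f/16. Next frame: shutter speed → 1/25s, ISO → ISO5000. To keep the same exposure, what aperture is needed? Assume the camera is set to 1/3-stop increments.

f/2.5

Shutter speed: 0.5 → 0.4 → 0.3 → 1/4 → 1/5 → 1/6 → 1/8 → 1/10 → 1/13 → 1/15 → 1/20 → 1/25 — 3 2/3 stops shorter (darker).
ISO: 16000 → 12800 → 10000 → 8000 → 6400 → 5000 — 1 2/3 stops lower (darker).
Net change so far: 5 1/3 stops darker. Offset with the aperture: f/16 → f/14 → f/13 → f/11 → f/10 → f/9 → f/8 → f/7.1 → f/6.3 → f/5.6 → f/5 → f/4.5 → f/4 → f/3.5 → f/3.2 → f/2.8 → f/2.5.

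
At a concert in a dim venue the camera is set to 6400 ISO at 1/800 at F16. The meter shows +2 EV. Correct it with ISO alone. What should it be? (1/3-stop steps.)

Overexposed by 2 stops → need 2 stops darker.
ISO: 6400 → 5000 → 4000 → 3200 → 2500 → 2000 → 1600.

ISO 1600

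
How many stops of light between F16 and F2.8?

f/16 → f/11 → f/8 → f/5.6 → f/4 → f/2.8 — count the steps: 5 stops.

5 stops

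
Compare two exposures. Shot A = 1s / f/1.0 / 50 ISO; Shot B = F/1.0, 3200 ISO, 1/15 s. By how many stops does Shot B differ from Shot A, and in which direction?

Aperture: unchanged.
Shutter speed: 1 → 1/2 → 1/4 → 1/8 → 1/15 — 4 stops faster (darker).
ISO: 50 → 100 → 200 → 400 → 800 → 1600 → 3200 — 6 stops raised (brighter).
Net: −4 +6 = +2 stops.

2 stops brighter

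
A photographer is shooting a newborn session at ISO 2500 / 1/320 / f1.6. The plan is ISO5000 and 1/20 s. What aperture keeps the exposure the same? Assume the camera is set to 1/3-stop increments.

ISO: 2500 → 3200 → 4000 → 5000 — 1 stop raised (brighter).
Shutter speed: 1/320 → 1/250 → 1/200 → 1/160 → 1/125 → 1/100 → 1/80 → 1/60 → 1/50 → 1/40 → 1/30 → 1/25 → 1/20 — 4 stops slower (brighter).
Net change so far: 5 stops brighter. Offset with the aperture: f/1.6 → f/1.8 → f/2 → f/2.2 → f/2.5 → f/2.8 → f/3.2 → f/3.5 → f/4 → f/4.5 → f/5 → f/5.6 → f/6.3 → f/7.1 → f/8 → f/9.

f/9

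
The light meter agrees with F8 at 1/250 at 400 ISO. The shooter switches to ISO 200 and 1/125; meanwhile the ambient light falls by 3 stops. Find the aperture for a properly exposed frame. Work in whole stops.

Scene light: 3 stops darker.
ISO: 400 → 200 — 1 stop lower (darker).
Shutter speed: 1/250 → 1/125 — 1 stop slower (brighter).
Net so far: 3 stops darker. Aperture: f/8 → f/5.6 → f/4 → f/2.8.

f/2.8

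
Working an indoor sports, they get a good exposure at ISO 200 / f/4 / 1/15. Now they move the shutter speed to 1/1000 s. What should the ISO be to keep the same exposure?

Shutter speed: 1/15 → 1/30 → 1/60 → 1/125 → 1/250 → 1/500 → 1/1000 — 6 stops shorter (darker).
Need 6 stops brighter from the ISO: 200 → 400 → 800 → 1600 → 3200 → 6400 → 12800.

ISO 12800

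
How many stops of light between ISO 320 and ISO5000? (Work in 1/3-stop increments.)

320 → 400 → 500 → 640 → 800 → 1000 → 1250 → 1600 → 2000 → 2500 → 3200 → 4000 → 5000 — count the steps: 12 third-stops = 4 stops.

4 stops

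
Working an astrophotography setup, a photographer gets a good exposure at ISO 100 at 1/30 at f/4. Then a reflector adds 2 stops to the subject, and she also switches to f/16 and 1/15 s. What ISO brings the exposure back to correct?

ISO 200

Scene light: 2 stops brighter.
Aperture: f/4 → f/5.6 → f/8 → f/11 → f/16 — 4 stops smaller aperture (darker).
Shutter speed: 1/30 → 1/15 — 1 stop longer (brighter).
Net so far: 1 stop darker. ISO: 100 → 200.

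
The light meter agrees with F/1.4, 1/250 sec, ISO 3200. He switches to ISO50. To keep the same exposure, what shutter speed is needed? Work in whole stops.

ISO: 3200 → 1600 → 800 → 400 → 200 → 100 → 50 — 6 stops lower (darker).
Need 6 stops brighter from the shutter speed: 1/250 → 1/125 → 1/60 → 1/30 → 1/15 → 1/8 → 1/4.

1/4s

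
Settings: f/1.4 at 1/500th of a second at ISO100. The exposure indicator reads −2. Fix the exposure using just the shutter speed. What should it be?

1/125s

Underexposed by 2 stops → need 2 stops brighter.
Shutter speed: 1/500 → 1/250 → 1/125.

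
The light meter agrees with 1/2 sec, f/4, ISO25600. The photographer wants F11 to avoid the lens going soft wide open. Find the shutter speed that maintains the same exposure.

4 s

Aperture: f/4 → f/5.6 → f/8 → f/11 — 3 stops narrower (darker).
Need 3 stops brighter from the shutter speed: 1/2 → 1 → 2 → 4.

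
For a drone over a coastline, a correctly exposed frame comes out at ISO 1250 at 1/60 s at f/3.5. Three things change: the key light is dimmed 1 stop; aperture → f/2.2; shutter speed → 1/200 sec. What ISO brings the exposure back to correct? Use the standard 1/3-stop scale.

ISO 3200

Scene light: 1 stop darker.
Aperture: f/3.5 → f/3.2 → f/2.8 → f/2.5 → f/2.2 — 1 1/3 stops opened up (brighter).
Shutter speed: 1/60 → 1/80 → 1/100 → 1/125 → 1/160 → 1/200 — 1 2/3 stops faster (darker).
Net so far: 1 1/3 stops darker. ISO: 1250 → 1600 → 2000 → 2500 → 3200.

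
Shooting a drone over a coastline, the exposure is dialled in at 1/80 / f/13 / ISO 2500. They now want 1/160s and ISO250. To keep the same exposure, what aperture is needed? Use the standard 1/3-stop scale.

f/2.8

Shutter speed: 1/80 → 1/100 → 1/125 → 1/160 — 1 stop faster (darker).
ISO: 2500 → 2000 → 1600 → 1250 → 1000 → 800 → 640 → 500 → 400 → 320 → 250 — 3 1/3 stops dropped (darker).
Net change so far: 4 1/3 stops darker. Offset with the aperture: f/13 → f/11 → f/10 → f/9 → f/8 → f/7.1 → f/6.3 → f/5.6 → f/5 → f/4.5 → f/4 → f/3.5 → f/3.2 → f/2.8.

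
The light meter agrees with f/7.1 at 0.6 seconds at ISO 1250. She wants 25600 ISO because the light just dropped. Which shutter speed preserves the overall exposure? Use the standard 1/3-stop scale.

ISO: 1250 → 1600 → 2000 → 2500 → 3200 → 4000 → 5000 → 6400 → 8000 → 10000 → 12800 → 16000 → 20000 → 25600 — 4 1/3 stops raised (brighter).
Need 4 1/3 stops darker from the shutter speed: 0.6 → 0.5 → 0.4 → 0.3 → 1/4 → 1/5 → 1/6 → 1/8 → 1/10 → 1/13 → 1/15 → 1/20 → 1/25 → 1/30.

1/30s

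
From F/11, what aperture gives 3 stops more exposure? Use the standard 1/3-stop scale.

Aperture: f/11 → f/10 → f/9 → f/8 → f/7.1 → f/6.3 → f/5.6 → f/5 → f/4.5 → f/4 — 3 stops wider (brighter).

f/4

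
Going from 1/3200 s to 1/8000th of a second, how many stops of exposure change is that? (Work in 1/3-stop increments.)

1 1/3 stops

1/3200 → 1/4000 → 1/5000 → 1/6400 → 1/8000 — count the steps: 4 third-stops = 1 1/3 stops.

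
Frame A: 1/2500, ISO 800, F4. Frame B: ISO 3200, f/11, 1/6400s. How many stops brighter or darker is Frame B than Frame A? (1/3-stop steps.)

2 1/3 stops darker

Aperture: f/4 → f/4.5 → f/5 → f/5.6 → f/6.3 → f/7.1 → f/8 → f/9 → f/10 → f/11 — 3 stops stopped down (darker).
Shutter speed: 1/2500 → 1/3200 → 1/4000 → 1/5000 → 1/6400 — 1 1/3 stops shorter (darker).
ISO: 800 → 1000 → 1250 → 1600 → 2000 → 2500 → 3200 — 2 stops raised (brighter).
Net: −3 −1 1/3 +2 = −2 1/3 stops.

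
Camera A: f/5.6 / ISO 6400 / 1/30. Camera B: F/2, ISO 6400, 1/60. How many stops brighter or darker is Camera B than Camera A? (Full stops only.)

2 stops brighter

Aperture: f/5.6 → f/4 → f/2.8 → f/2 — 3 stops larger aperture (brighter).
Shutter speed: 1/30 → 1/60 — 1 stop faster (darker).
ISO: unchanged.
Net: +3 −1 = +2 stops.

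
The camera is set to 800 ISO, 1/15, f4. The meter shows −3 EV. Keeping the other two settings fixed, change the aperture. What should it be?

Underexposed by 3 stops → need 3 stops brighter.
Aperture: f/4 → f/2.8 → f/2 → f/1.4.

f/1.4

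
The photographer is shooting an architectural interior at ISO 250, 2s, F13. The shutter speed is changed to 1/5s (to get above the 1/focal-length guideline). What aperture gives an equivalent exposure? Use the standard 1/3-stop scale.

f/4

Shutter speed: 2 → 1.6 → 1.3 → 1 → 0.8 → 0.6 → 0.5 → 0.4 → 0.3 → 1/4 → 1/5 — 3 1/3 stops faster (darker).
Need 3 1/3 stops brighter from the aperture: f/13 → f/11 → f/10 → f/9 → f/8 → f/7.1 → f/6.3 → f/5.6 → f/5 → f/4.5 → f/4.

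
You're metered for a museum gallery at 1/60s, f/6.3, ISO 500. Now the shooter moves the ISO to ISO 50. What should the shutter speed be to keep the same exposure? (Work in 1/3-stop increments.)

1/6s

ISO: 500 → 400 → 320 → 250 → 200 → 160 → 125 → 100 → 80 → 64 → 50 — 3 1/3 stops dropped (darker).
Need 3 1/3 stops brighter from the shutter speed: 1/60 → 1/50 → 1/40 → 1/30 → 1/25 → 1/20 → 1/15 → 1/13 → 1/10 → 1/8 → 1/6.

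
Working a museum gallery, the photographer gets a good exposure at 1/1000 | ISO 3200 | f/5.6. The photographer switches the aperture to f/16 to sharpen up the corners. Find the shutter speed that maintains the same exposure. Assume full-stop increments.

1/125s

Aperture: f/5.6 → f/8 → f/11 → f/16 — 3 stops stopped down (darker).
Need 3 stops brighter from the shutter speed: 1/1000 → 1/500 → 1/250 → 1/125.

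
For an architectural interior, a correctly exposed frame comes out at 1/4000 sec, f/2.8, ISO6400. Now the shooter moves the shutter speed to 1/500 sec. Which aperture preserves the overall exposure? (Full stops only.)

f/8

Shutter speed: 1/4000 → 1/2000 → 1/1000 → 1/500 — 3 stops longer (brighter).
Need 3 stops darker from the aperture: f/2.8 → f/4 → f/5.6 → f/8.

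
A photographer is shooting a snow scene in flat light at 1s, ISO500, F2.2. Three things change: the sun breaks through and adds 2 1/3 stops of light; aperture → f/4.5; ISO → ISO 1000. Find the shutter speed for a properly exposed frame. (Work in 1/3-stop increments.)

Scene light: 2 1/3 stops brighter.
Aperture: f/2.2 → f/2.5 → f/2.8 → f/3.2 → f/3.5 → f/4 → f/4.5 — 2 stops narrower (darker).
ISO: 500 → 640 → 800 → 1000 — 1 stop raised (brighter).
Net so far: 1 1/3 stops brighter. Shutter speed: 1 → 0.8 → 0.6 → 0.5 → 0.4.

0.4 s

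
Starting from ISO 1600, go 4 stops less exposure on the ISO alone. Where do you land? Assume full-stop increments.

ISO 100

ISO: 1600 → 800 → 400 → 200 → 100 — 4 stops dropped (darker).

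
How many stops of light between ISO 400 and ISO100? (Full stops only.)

400 → 200 → 100 — count the steps: 2 stops.

2 stops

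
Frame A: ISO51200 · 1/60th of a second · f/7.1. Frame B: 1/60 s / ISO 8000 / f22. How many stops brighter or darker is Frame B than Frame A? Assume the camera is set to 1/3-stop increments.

6 stops darker

Aperture: f/7.1 → f/8 → f/9 → f/10 → f/11 → f/13 → f/14 → f/16 → f/18 → f/20 → f/22 — 3 1/3 stops smaller aperture (darker).
Shutter speed: unchanged.
ISO: 51200 → 40000 → 32000 → 25600 → 20000 → 16000 → 12800 → 10000 → 8000 — 2 2/3 stops lower (darker).
Net: −3 1/3 −2 2/3 = −6 stops.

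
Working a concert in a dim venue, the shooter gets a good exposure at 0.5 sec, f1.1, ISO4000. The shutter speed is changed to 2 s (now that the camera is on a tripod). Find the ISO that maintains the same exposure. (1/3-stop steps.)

Shutter speed: 0.5 → 0.6 → 0.8 → 1 → 1.3 → 1.6 → 2 — 2 stops slower (brighter).
Need 2 stops darker from the ISO: 4000 → 3200 → 2500 → 2000 → 1600 → 1250 → 1000.

ISO 1000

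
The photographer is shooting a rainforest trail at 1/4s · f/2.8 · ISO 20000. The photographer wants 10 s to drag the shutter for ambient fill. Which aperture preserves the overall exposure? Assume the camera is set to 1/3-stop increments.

f/18

Shutter speed: 1/4 → 0.3 → 0.4 → 0.5 → 0.6 → 0.8 → 1 → 1.3 → 1.6 → 2 → 2.5 → 3.2 → 4 → 5 → 6 → 8 → 10 — 5 1/3 stops longer (brighter).
Need 5 1/3 stops darker from the aperture: f/2.8 → f/3.2 → f/3.5 → f/4 → f/4.5 → f/5 → f/5.6 → f/6.3 → f/7.1 → f/8 → f/9 → f/10 → f/11 → f/13 → f/14 → f/16 → f/18.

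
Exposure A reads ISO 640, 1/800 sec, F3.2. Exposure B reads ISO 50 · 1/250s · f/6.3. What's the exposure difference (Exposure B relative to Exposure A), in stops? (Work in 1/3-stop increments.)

4 stops darker

Aperture: f/3.2 → f/3.5 → f/4 → f/4.5 → f/5 → f/5.6 → f/6.3 — 2 stops smaller aperture (darker).
Shutter speed: 1/800 → 1/640 → 1/500 → 1/400 → 1/320 → 1/250 — 1 2/3 stops longer (brighter).
ISO: 640 → 500 → 400 → 320 → 250 → 200 → 160 → 125 → 100 → 80 → 64 → 50 — 3 2/3 stops lower (darker).
Net: −2 +1 2/3 −3 2/3 = −4 stops.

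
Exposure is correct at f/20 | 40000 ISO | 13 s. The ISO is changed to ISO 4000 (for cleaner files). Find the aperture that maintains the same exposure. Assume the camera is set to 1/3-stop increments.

f/6.3

ISO: 40000 → 32000 → 25600 → 20000 → 16000 → 12800 → 10000 → 8000 → 6400 → 5000 → 4000 — 3 1/3 stops dropped (darker).
Need 3 1/3 stops brighter from the aperture: f/20 → f/18 → f/16 → f/14 → f/13 → f/11 → f/10 → f/9 → f/8 → f/7.1 → f/6.3.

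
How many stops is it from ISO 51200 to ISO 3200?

51200 → 25600 → 12800 → 6400 → 3200 — count the steps: 4 stops.

4 stops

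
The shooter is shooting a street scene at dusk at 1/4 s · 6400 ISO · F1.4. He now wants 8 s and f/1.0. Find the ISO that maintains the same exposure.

ISO 100

Shutter speed: 1/4 → 1/2 → 1 → 2 → 4 → 8 — 5 stops slower (brighter).
Aperture: f/1.4 → f/1.0 — 1 stop wider (brighter).
Net change so far: 6 stops brighter. Offset with the ISO: 6400 → 3200 → 1600 → 800 → 400 → 200 → 100.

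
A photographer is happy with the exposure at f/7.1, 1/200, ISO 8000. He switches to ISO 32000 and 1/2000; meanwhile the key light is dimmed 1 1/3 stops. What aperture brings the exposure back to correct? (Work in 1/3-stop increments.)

f/2.8

Scene light: 1 1/3 stops darker.
ISO: 8000 → 10000 → 12800 → 16000 → 20000 → 25600 → 32000 — 2 stops raised (brighter).
Shutter speed: 1/200 → 1/250 → 1/320 → 1/400 → 1/500 → 1/640 → 1/800 → 1/1000 → 1/1250 → 1/1600 → 1/2000 — 3 1/3 stops shorter (darker).
Net so far: 2 2/3 stops darker. Aperture: f/7.1 → f/6.3 → f/5.6 → f/5 → f/4.5 → f/4 → f/3.5 → f/3.2 → f/2.8.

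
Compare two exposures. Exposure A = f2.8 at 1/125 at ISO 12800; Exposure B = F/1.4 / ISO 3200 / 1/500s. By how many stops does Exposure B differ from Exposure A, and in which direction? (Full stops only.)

Aperture: f/2.8 → f/2 → f/1.4 — 2 stops opened up (brighter).
Shutter speed: 1/125 → 1/250 → 1/500 — 2 stops shorter (darker).
ISO: 12800 → 6400 → 3200 — 2 stops dropped (darker).
Net: +2 −2 −2 = −2 stops.

2 stops darker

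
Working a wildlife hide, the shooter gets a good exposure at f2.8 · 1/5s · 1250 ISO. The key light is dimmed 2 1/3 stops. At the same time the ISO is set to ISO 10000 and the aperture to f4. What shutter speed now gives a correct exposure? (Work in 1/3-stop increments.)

1/4s

Scene light: 2 1/3 stops darker.
ISO: 1250 → 1600 → 2000 → 2500 → 3200 → 4000 → 5000 → 6400 → 8000 → 10000 — 3 stops raised (brighter).
Aperture: f/2.8 → f/3.2 → f/3.5 → f/4 — 1 stop smaller aperture (darker).
Net so far: 1/3 stop darker. Shutter speed: 1/5 → 1/4.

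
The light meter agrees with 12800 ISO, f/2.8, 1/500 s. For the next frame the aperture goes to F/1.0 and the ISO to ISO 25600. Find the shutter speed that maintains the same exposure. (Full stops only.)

1/8000s

Aperture: f/2.8 → f/2 → f/1.4 → f/1.0 — 3 stops opened up (brighter).
ISO: 12800 → 25600 — 1 stop raised (brighter).
Net change so far: 4 stops brighter. Offset with the shutter speed: 1/500 → 1/1000 → 1/2000 → 1/4000 → 1/8000.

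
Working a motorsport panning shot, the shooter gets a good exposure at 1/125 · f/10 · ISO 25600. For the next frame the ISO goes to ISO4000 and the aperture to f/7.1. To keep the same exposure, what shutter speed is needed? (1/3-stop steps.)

1/40s

ISO: 25600 → 20000 → 16000 → 12800 → 10000 → 8000 → 6400 → 5000 → 4000 — 2 2/3 stops lower (darker).
Aperture: f/10 → f/9 → f/8 → f/7.1 — 1 stop opened up (brighter).
Net change so far: 1 2/3 stops darker. Offset with the shutter speed: 1/125 → 1/100 → 1/80 → 1/60 → 1/50 → 1/40.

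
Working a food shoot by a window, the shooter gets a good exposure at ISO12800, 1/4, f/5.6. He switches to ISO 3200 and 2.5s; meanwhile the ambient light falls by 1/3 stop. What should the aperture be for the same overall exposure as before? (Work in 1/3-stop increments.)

f/8

Scene light: 1/3 stop darker.
ISO: 12800 → 10000 → 8000 → 6400 → 5000 → 4000 → 3200 — 2 stops dropped (darker).
Shutter speed: 1/4 → 0.3 → 0.4 → 0.5 → 0.6 → 0.8 → 1 → 1.3 → 1.6 → 2 → 2.5 — 3 1/3 stops longer (brighter).
Net so far: 1 stop brighter. Aperture: f/5.6 → f/6.3 → f/7.1 → f/8.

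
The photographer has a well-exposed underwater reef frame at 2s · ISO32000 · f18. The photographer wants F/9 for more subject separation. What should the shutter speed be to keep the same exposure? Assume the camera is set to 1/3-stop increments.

Aperture: f/18 → f/16 → f/14 → f/13 → f/11 → f/10 → f/9 — 2 stops wider (brighter).
Need 2 stops darker from the shutter speed: 2 → 1.6 → 1.3 → 1 → 0.8 → 0.6 → 0.5.

0.5 s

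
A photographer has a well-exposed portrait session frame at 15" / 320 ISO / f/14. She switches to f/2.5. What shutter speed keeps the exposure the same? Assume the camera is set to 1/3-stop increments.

0.5 s

Aperture: f/14 → f/13 → f/11 → f/10 → f/9 → f/8 → f/7.1 → f/6.3 → f/5.6 → f/5 → f/4.5 → f/4 → f/3.5 → f/3.2 → f/2.8 → f/2.5 — 5 stops opened up (brighter).
Need 5 stops darker from the shutter speed: 15 → 13 → 10 → 8 → 6 → 5 → 4 → 3.2 → 2.5 → 2 → 1.6 → 1.3 → 1 → 0.8 → 0.6 → 0.5.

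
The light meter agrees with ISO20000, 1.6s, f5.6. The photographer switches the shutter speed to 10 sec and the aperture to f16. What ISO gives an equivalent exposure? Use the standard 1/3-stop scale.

ISO 25600

Shutter speed: 1.6 → 2 → 2.5 → 3.2 → 4 → 5 → 6 → 8 → 10 — 2 2/3 stops slower (brighter).
Aperture: f/5.6 → f/6.3 → f/7.1 → f/8 → f/9 → f/10 → f/11 → f/13 → f/14 → f/16 — 3 stops smaller aperture (darker).
Net change so far: 1/3 stop darker. Offset with the ISO: 20000 → 25600.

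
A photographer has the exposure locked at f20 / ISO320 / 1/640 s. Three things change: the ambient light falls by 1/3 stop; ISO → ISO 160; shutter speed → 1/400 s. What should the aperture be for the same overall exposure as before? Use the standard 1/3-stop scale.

f/16

Scene light: 1/3 stop darker.
ISO: 320 → 250 → 200 → 160 — 1 stop lower (darker).
Shutter speed: 1/640 → 1/500 → 1/400 — 2/3 stop longer (brighter).
Net so far: 2/3 stop darker. Aperture: f/20 → f/18 → f/16.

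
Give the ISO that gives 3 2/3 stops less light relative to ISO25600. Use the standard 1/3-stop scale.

ISO: 25600 → 20000 → 16000 → 12800 → 10000 → 8000 → 6400 → 5000 → 4000 → 3200 → 2500 → 2000 — 3 2/3 stops lower (darker).

ISO 2000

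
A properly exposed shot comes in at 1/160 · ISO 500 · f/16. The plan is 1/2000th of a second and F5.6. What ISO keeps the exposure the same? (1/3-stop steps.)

Shutter speed: 1/160 → 1/200 → 1/250 → 1/320 → 1/400 → 1/500 → 1/640 → 1/800 → 1/1000 → 1/1250 → 1/1600 → 1/2000 — 3 2/3 stops faster (darker).
Aperture: f/16 → f/14 → f/13 → f/11 → f/10 → f/9 → f/8 → f/7.1 → f/6.3 → f/5.6 — 3 stops wider (brighter).
Net change so far: 2/3 stop darker. Offset with the ISO: 500 → 640 → 800.

ISO 800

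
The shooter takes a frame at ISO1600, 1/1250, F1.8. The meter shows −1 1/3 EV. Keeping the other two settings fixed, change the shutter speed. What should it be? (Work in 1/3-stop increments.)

1/500s

Underexposed by 1 1/3 stops → need 1 1/3 stops brighter.
Shutter speed: 1/1250 → 1/1000 → 1/800 → 1/640 → 1/500.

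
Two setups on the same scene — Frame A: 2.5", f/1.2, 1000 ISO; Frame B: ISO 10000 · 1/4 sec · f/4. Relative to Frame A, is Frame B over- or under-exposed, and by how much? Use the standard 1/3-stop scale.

3 1/3 stops darker

Aperture: f/1.2 → f/1.4 → f/1.6 → f/1.8 → f/2 → f/2.2 → f/2.5 → f/2.8 → f/3.2 → f/3.5 → f/4 — 3 1/3 stops smaller aperture (darker).
Shutter speed: 2.5 → 2 → 1.6 → 1.3 → 1 → 0.8 → 0.6 → 0.5 → 0.4 → 0.3 → 1/4 — 3 1/3 stops faster (darker).
ISO: 1000 → 1250 → 1600 → 2000 → 2500 → 3200 → 4000 → 5000 → 6400 → 8000 → 10000 — 3 1/3 stops raised (brighter).
Net: −3 1/3 −3 1/3 +3 1/3 = −3 1/3 stops.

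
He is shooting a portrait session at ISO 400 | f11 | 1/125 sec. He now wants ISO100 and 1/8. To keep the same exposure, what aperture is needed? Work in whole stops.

f/22

ISO: 400 → 200 → 100 — 2 stops dropped (darker).
Shutter speed: 1/125 → 1/60 → 1/30 → 1/15 → 1/8 — 4 stops longer (brighter).
Net change so far: 2 stops brighter. Offset with the aperture: f/11 → f/16 → f/22.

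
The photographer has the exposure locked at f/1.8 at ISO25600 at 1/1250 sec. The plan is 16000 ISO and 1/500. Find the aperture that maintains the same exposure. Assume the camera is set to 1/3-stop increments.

f/2.2

ISO: 25600 → 20000 → 16000 — 2/3 stop dropped (darker).
Shutter speed: 1/1250 → 1/1000 → 1/800 → 1/640 → 1/500 — 1 1/3 stops slower (brighter).
Net change so far: 2/3 stop brighter. Offset with the aperture: f/1.8 → f/2 → f/2.2.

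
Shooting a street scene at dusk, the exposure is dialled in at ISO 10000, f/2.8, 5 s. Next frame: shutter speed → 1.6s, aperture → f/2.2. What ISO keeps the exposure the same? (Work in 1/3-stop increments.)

Shutter speed: 5 → 4 → 3.2 → 2.5 → 2 → 1.6 — 1 2/3 stops faster (darker).
Aperture: f/2.8 → f/2.5 → f/2.2 — 2/3 stop larger aperture (brighter).
Net change so far: 1 stop darker. Offset with the ISO: 10000 → 12800 → 16000 → 20000.

ISO 20000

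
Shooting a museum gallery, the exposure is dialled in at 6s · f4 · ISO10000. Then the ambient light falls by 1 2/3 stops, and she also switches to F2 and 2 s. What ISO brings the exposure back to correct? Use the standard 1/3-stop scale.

ISO 25600

Scene light: 1 2/3 stops darker.
Aperture: f/4 → f/3.5 → f/3.2 → f/2.8 → f/2.5 → f/2.2 → f/2 — 2 stops wider (brighter).
Shutter speed: 6 → 5 → 4 → 3.2 → 2.5 → 2 — 1 2/3 stops faster (darker).
Net so far: 1 1/3 stops darker. ISO: 10000 → 12800 → 16000 → 20000 → 25600.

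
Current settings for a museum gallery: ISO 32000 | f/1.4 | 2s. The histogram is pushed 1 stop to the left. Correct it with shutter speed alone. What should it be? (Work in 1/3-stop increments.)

4 s

Underexposed by 1 stop → need 1 stop brighter.
Shutter speed: 2 → 2.5 → 3.2 → 4.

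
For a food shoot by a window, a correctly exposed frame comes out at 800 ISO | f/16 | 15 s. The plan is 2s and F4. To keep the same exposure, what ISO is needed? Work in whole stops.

ISO 400

Shutter speed: 15 → 8 → 4 → 2 — 3 stops shorter (darker).
Aperture: f/16 → f/11 → f/8 → f/5.6 → f/4 — 4 stops opened up (brighter).
Net change so far: 1 stop brighter. Offset with the ISO: 800 → 400.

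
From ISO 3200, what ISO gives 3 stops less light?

ISO 400

ISO: 3200 → 1600 → 800 → 400 — 3 stops lower (darker).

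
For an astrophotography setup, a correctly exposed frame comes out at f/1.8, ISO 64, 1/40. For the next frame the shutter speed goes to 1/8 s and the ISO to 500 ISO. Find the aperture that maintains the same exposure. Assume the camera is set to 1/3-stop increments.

f/11

Shutter speed: 1/40 → 1/30 → 1/25 → 1/20 → 1/15 → 1/13 → 1/10 → 1/8 — 2 1/3 stops longer (brighter).
ISO: 64 → 80 → 100 → 125 → 160 → 200 → 250 → 320 → 400 → 500 — 3 stops higher (brighter).
Net change so far: 5 1/3 stops brighter. Offset with the aperture: f/1.8 → f/2 → f/2.2 → f/2.5 → f/2.8 → f/3.2 → f/3.5 → f/4 → f/4.5 → f/5 → f/5.6 → f/6.3 → f/7.1 → f/8 → f/9 → f/10 → f/11.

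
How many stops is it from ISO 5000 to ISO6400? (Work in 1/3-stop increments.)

5000 → 6400 — count the steps: 1 third-stops = 1/3 stop.

1/3 stop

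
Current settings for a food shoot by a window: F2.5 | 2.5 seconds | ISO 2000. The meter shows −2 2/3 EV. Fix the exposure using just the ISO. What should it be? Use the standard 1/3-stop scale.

ISO 12800

Underexposed by 2 2/3 stops → need 2 2/3 stops brighter.
ISO: 2000 → 2500 → 3200 → 4000 → 5000 → 6400 → 8000 → 10000 → 12800.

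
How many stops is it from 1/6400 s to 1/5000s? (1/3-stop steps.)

1/3 stop

1/6400 → 1/5000 — count the steps: 1 third-stops = 1/3 stop.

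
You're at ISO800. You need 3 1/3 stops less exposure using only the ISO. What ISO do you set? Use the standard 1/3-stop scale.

ISO 80

ISO: 800 → 640 → 500 → 400 → 320 → 250 → 200 → 160 → 125 → 100 → 80 — 3 1/3 stops lower (darker).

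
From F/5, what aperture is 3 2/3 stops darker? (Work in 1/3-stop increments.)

Aperture: f/5 → f/5.6 → f/6.3 → f/7.1 → f/8 → f/9 → f/10 → f/11 → f/13 → f/14 → f/16 → f/18 — 3 2/3 stops narrower (darker).

f/18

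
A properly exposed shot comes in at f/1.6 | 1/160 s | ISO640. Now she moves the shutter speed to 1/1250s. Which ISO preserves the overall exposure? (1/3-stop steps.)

ISO 5000

Shutter speed: 1/160 → 1/200 → 1/250 → 1/320 → 1/400 → 1/500 → 1/640 → 1/800 → 1/1000 → 1/1250 — 3 stops faster (darker).
Need 3 stops brighter from the ISO: 640 → 800 → 1000 → 1250 → 1600 → 2000 → 2500 → 3200 → 4000 → 5000.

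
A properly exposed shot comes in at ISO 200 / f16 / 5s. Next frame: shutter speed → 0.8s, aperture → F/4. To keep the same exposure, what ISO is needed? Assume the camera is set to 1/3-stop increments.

Shutter speed: 5 → 4 → 3.2 → 2.5 → 2 → 1.6 → 1.3 → 1 → 0.8 — 2 2/3 stops faster (darker).
Aperture: f/16 → f/14 → f/13 → f/11 → f/10 → f/9 → f/8 → f/7.1 → f/6.3 → f/5.6 → f/5 → f/4.5 → f/4 — 4 stops opened up (brighter).
Net change so far: 1 1/3 stops brighter. Offset with the ISO: 200 → 160 → 125 → 100 → 80.

ISO 80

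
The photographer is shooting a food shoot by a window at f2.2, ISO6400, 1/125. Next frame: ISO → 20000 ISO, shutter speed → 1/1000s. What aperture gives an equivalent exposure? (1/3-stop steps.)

f/1.4

ISO: 6400 → 8000 → 10000 → 12800 → 16000 → 20000 — 1 2/3 stops raised (brighter).
Shutter speed: 1/125 → 1/160 → 1/200 → 1/250 → 1/320 → 1/400 → 1/500 → 1/640 → 1/800 → 1/1000 — 3 stops faster (darker).
Net change so far: 1 1/3 stops darker. Offset with the aperture: f/2.2 → f/2 → f/1.8 → f/1.6 → f/1.4.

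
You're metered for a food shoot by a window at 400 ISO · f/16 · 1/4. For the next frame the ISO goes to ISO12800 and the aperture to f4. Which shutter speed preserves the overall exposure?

ISO: 400 → 800 → 1600 → 3200 → 6400 → 12800 — 5 stops raised (brighter).
Aperture: f/16 → f/11 → f/8 → f/5.6 → f/4 — 4 stops wider (brighter).
Net change so far: 9 stops brighter. Offset with the shutter speed: 1/4 → 1/8 → 1/15 → 1/30 → 1/60 → 1/125 → 1/250 → 1/500 → 1/1000 → 1/2000.

1/2000s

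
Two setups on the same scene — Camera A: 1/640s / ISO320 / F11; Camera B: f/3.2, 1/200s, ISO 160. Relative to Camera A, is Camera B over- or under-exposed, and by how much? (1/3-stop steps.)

Aperture: f/11 → f/10 → f/9 → f/8 → f/7.1 → f/6.3 → f/5.6 → f/5 → f/4.5 → f/4 → f/3.5 → f/3.2 — 3 2/3 stops larger aperture (brighter).
Shutter speed: 1/640 → 1/500 → 1/400 → 1/320 → 1/250 → 1/200 — 1 2/3 stops slower (brighter).
ISO: 320 → 250 → 200 → 160 — 1 stop dropped (darker).
Net: +3 2/3 +1 2/3 −1 = +4 1/3 stops.

4 1/3 stops brighter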